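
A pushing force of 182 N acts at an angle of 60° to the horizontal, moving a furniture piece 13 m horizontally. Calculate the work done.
W = F·d·cosθ = (182)(13)cos(60°) = 1183 J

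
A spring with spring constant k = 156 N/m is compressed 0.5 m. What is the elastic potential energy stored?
PE = ½kx² = ½(156)(0.5)² = 19.5 J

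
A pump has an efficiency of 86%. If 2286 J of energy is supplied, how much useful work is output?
W_out = η·W_in = 0.86·2286 = 1965.96 J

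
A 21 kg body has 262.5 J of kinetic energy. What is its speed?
v = √(2·KE/m) = √(2·262.5/21) = 5.0 m/s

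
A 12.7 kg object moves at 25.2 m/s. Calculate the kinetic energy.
KE = ½mv² = ½(12.7)(25.2)² = 4033 J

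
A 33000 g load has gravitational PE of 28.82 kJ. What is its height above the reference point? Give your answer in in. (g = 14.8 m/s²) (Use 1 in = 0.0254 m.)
Convert to SI: m = 33.0 kg, PE = 28820.0 J
h = PE/(mg) = 28820.0/(33.0·14.8) = 59.009 m = 2323 in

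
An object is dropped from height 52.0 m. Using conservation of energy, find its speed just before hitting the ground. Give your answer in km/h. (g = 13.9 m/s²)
mgh = ½mv² ⇒ v = √(2gh) = √(2·13.9·52.0) = 38.021 m/s = 136.9 km/h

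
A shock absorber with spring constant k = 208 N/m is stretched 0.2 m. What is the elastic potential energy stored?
PE = ½kx² = ½(208)(0.2)² = 4.16 J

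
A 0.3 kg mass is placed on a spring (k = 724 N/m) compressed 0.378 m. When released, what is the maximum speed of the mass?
½kx² = ½mv² ⇒ v = x√(k/m) = (0.378)√(724/0.3) = 18.57 m/s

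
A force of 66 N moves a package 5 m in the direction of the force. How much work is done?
W = F·d = (66)(5) = 330.0 J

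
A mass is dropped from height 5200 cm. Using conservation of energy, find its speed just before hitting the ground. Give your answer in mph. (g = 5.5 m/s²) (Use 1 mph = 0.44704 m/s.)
Convert to SI: h = 52.0 m
mgh = ½mv² ⇒ v = √(2gh) = √(2·5.5·52.0) = 23.9165 m/s = 53.5 mph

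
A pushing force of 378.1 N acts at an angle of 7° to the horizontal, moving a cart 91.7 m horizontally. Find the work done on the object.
W = F·d·cosθ = (378.1)(91.7)cos(7°) = 34410 J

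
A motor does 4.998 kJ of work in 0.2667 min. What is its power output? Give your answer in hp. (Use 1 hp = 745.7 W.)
Convert to SI: W = 4998.0 J, t = 16.002 s
P = W/t = 4998.0/16.002 = 312.336 W = 0.4188 hp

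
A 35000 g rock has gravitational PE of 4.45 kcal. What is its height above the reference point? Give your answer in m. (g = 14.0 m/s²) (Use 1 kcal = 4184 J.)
Convert to SI: m = 35.0 kg, PE = 18618.8 J
h = PE/(mg) = 18618.8/(35.0·14.0) = 38.0 m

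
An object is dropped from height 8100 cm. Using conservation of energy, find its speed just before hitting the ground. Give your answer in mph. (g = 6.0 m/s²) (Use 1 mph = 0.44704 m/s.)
Convert to SI: h = 81.0 m
mgh = ½mv² ⇒ v = √(2gh) = √(2·6.0·81.0) = 31.1769 m/s = 69.74 mph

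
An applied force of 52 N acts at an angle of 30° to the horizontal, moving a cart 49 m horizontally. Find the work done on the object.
W = F·d·cosθ = (52)(49)cos(30°) = 2207 J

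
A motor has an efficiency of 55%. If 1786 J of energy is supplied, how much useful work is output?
W_out = η·W_in = 0.55·1786 = 982.3 J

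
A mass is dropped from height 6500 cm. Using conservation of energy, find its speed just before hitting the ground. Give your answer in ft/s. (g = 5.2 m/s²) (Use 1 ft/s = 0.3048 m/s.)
Convert to SI: h = 65.0 m
mgh = ½mv² ⇒ v = √(2gh) = √(2·5.2·65.0) = 26.0 m/s = 85.3 ft/s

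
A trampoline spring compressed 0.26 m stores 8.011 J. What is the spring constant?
k = 2·PE/x² = 2·8.011/(0.26)² = 237.0 N/m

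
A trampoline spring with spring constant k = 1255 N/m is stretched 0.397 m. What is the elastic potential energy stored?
PE = ½kx² = ½(1255)(0.397)² = 98.9 J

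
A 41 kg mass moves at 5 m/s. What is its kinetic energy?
KE = ½mv² = ½(41)(5)² = 512.5 J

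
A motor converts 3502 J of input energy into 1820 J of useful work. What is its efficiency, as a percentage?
η = W_out/W_in = 1820/3502 = 51.97%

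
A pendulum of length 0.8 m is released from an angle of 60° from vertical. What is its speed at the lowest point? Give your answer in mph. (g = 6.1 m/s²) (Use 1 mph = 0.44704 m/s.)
h = L(1 − cosθ) = 0.8(1 − cos60°) = 0.4 m
v = √(2gh) = √(2·6.1·0.4) = 2.20907 m/s = 4.942 mph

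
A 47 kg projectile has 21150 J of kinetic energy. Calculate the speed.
v = √(2·KE/m) = √(2·21150/47) = 30.0 m/s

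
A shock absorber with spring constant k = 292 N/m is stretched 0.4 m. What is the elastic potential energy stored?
PE = ½kx² = ½(292)(0.4)² = 23.36 J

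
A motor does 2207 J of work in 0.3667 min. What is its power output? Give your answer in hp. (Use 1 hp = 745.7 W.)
Convert to SI: W = 2207.0 J, t = 22.002 s
P = W/t = 2207.0/22.002 = 100.309 W = 0.1345 hp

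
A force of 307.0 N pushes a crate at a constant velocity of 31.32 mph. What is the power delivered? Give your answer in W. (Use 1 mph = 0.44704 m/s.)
Convert to SI: F = 307.0 N, v = 14.0013 m/s
P = Fv = (307.0)(14.0013) = 4298 W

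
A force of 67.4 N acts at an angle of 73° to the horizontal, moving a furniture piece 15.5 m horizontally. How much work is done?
W = F·d·cosθ = (67.4)(15.5)cos(73°) = 305.4 J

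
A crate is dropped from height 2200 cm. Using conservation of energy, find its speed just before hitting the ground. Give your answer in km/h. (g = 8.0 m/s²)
Convert to SI: h = 22.0 m
mgh = ½mv² ⇒ v = √(2gh) = √(2·8.0·22.0) = 18.7617 m/s = 67.54 km/h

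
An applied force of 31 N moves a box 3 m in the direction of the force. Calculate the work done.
W = F·d = (31)(3) = 93.0 J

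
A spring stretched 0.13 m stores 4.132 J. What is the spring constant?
k = 2·PE/x² = 2·4.132/(0.13)² = 489.0 N/m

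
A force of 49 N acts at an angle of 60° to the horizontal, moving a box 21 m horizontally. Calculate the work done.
W = F·d·cosθ = (49)(21)cos(60°) = 514.5 J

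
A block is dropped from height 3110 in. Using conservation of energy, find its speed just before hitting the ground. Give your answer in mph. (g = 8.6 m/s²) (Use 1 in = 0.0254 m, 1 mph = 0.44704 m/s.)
Convert to SI: h = 78.994 m
mgh = ½mv² ⇒ v = √(2gh) = √(2·8.6·78.994) = 36.8605 m/s = 82.45 mph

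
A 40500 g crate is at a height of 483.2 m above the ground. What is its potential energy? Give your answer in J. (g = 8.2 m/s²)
Convert to SI: m = 40.5 kg, h = 483.2 m
PE = mgh = (40.5)(8.2)(483.2) = 160500 J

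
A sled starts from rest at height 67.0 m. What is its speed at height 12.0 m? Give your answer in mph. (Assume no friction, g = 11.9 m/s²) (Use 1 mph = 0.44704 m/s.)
mgh₁ = mgh₂ + ½mv² ⇒ v = √(2g(h₁−h₂)) = √(2·11.9·55.0) = 36.1801 m/s = 80.93 mph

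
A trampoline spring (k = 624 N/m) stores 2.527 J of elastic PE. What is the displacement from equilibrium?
x = √(2·PE/k) = √(2·2.527/624) = 0.09 m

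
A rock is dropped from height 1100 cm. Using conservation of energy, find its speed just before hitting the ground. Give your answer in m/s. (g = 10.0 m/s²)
Convert to SI: h = 11.0 m
mgh = ½mv² ⇒ v = √(2gh) = √(2·10.0·11.0) = 14.83 m/s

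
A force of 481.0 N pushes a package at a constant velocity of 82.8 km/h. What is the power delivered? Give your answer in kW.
Convert to SI: F = 481.0 N, v = 23.0 m/s
P = Fv = (481.0)(23.0) = 11063.0 W = 11.06 kW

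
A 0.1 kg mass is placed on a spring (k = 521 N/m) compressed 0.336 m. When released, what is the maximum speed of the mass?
½kx² = ½mv² ⇒ v = x√(k/m) = (0.336)√(521/0.1) = 24.25 m/s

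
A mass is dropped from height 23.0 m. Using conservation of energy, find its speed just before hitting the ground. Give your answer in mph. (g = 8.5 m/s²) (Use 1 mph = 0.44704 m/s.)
mgh = ½mv² ⇒ v = √(2gh) = √(2·8.5·23.0) = 19.7737 m/s = 44.23 mph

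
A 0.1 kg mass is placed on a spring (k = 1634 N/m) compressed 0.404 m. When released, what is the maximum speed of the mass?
½kx² = ½mv² ⇒ v = x√(k/m) = (0.404)√(1634/0.1) = 51.64 m/s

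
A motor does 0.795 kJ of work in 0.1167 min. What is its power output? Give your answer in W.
Convert to SI: W = 795.0 J, t = 7.002 s
P = W/t = 795.0/7.002 = 113.5 W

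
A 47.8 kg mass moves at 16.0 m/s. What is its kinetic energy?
KE = ½mv² = ½(47.8)(16.0)² = 6118 J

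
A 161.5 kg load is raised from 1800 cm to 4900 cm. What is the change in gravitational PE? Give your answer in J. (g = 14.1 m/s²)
Convert to SI: m = 161.5 kg, Δh = 31.0 m
ΔPE = mgΔh = (161.5)(14.1)(31.0) = 70590 J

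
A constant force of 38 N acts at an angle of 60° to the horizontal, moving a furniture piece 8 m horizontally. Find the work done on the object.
W = F·d·cosθ = (38)(8)cos(60°) = 152.0 J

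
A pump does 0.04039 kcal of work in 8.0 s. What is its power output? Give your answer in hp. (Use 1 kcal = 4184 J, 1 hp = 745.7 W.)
Convert to SI: W = 168.992 J, t = 8.0 s
P = W/t = 168.992/8.0 = 21.124 W = 0.02833 hp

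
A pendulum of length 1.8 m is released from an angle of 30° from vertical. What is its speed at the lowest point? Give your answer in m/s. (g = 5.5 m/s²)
h = L(1 − cosθ) = 1.8(1 − cos30°) = 0.241154 m
v = √(2gh) = √(2·5.5·0.241154) = 1.629 m/s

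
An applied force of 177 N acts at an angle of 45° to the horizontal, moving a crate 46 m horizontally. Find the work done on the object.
W = F·d·cosθ = (177)(46)cos(45°) = 5757 J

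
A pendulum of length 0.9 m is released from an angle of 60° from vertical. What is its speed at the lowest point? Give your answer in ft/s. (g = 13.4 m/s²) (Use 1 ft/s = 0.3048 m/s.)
h = L(1 − cosθ) = 0.9(1 − cos60°) = 0.45 m
v = √(2gh) = √(2·13.4·0.45) = 3.47275 m/s = 11.39 ft/s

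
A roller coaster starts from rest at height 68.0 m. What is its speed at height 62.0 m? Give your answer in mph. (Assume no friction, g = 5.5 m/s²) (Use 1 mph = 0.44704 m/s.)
mgh₁ = mgh₂ + ½mv² ⇒ v = √(2g(h₁−h₂)) = √(2·5.5·6.0) = 8.12404 m/s = 18.17 mph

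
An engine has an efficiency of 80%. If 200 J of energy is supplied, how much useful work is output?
W_out = η·W_in = 0.8·200 = 160.0 J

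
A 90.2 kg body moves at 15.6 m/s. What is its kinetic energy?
KE = ½mv² = ½(90.2)(15.6)² = 10980 J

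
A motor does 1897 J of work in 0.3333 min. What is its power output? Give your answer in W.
Convert to SI: W = 1897.0 J, t = 19.998 s
P = W/t = 1897.0/19.998 = 94.86 W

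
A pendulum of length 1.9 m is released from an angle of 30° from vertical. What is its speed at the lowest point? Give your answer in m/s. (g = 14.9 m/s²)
h = L(1 − cosθ) = 1.9(1 − cos30°) = 0.254552 m
v = √(2gh) = √(2·14.9·0.254552) = 2.754 m/s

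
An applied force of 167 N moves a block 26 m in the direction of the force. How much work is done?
W = F·d = (167)(26) = 4342 J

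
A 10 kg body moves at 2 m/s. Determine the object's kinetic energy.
KE = ½mv² = ½(10)(2)² = 20.0 J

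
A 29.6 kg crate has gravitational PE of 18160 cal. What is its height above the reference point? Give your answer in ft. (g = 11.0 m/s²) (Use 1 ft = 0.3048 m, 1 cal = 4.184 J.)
Convert to SI: m = 29.6 kg, PE = 75981.4 J
h = PE/(mg) = 75981.4/(29.6·11.0) = 233.358 m = 765.6 ft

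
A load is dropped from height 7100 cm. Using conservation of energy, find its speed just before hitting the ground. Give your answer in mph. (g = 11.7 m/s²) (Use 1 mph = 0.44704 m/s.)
Convert to SI: h = 71.0 m
mgh = ½mv² ⇒ v = √(2gh) = √(2·11.7·71.0) = 40.7603 m/s = 91.18 mph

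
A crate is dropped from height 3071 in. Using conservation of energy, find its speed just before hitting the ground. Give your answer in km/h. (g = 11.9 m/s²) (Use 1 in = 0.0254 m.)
Convert to SI: h = 78.0034 m
mgh = ½mv² ⇒ v = √(2gh) = √(2·11.9·78.0034) = 43.0869 m/s = 155.1 km/h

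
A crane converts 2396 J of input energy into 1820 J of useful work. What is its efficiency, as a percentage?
η = W_out/W_in = 1820/2396 = 75.96%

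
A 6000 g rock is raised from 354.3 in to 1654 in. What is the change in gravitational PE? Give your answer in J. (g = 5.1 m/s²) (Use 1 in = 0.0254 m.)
Convert to SI: m = 6.0 kg, Δh = 33.0124 m
ΔPE = mgΔh = (6.0)(5.1)(33.0124) = 1010 J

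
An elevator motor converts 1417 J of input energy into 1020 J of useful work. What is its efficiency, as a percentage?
η = W_out/W_in = 1020/1417 = 71.98%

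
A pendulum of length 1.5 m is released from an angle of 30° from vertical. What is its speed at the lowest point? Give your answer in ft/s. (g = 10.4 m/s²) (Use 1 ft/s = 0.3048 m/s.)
h = L(1 − cosθ) = 1.5(1 − cos30°) = 0.200962 m
v = √(2gh) = √(2·10.4·0.200962) = 2.04451 m/s = 6.708 ft/s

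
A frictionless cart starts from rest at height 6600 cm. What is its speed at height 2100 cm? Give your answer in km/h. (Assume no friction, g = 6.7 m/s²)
Convert to SI: h₁−h₂ = 45.0 m
mgh₁ = mgh₂ + ½mv² ⇒ v = √(2g(h₁−h₂)) = √(2·6.7·45.0) = 24.5561 m/s = 88.4 km/h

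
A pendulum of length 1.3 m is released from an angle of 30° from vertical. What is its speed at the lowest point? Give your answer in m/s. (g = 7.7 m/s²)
h = L(1 − cosθ) = 1.3(1 − cos30°) = 0.174167 m
v = √(2gh) = √(2·7.7·0.174167) = 1.638 m/s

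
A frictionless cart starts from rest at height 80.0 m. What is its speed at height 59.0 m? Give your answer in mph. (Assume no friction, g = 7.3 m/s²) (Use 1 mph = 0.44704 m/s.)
mgh₁ = mgh₂ + ½mv² ⇒ v = √(2g(h₁−h₂)) = √(2·7.3·21.0) = 17.51 m/s = 39.17 mph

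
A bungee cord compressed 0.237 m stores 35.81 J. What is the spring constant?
k = 2·PE/x² = 2·35.81/(0.237)² = 1275 N/m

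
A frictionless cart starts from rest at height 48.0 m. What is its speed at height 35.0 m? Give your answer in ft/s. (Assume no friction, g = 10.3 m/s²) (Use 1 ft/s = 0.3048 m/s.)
mgh₁ = mgh₂ + ½mv² ⇒ v = √(2g(h₁−h₂)) = √(2·10.3·13.0) = 16.3646 m/s = 53.69 ft/s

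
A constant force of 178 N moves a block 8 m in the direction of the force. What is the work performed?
W = F·d = (178)(8) = 1424 J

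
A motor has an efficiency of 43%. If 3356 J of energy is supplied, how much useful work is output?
W_out = η·W_in = 0.43·3356 = 1443.08 J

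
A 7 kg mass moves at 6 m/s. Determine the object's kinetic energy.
KE = ½mv² = ½(7)(6)² = 126.0 J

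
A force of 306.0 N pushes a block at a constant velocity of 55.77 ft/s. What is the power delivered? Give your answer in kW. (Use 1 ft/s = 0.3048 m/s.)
Convert to SI: F = 306.0 N, v = 16.9987 m/s
P = Fv = (306.0)(16.9987) = 5201.6 W = 5.202 kW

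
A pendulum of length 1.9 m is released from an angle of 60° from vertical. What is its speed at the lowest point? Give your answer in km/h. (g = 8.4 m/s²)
h = L(1 − cosθ) = 1.9(1 − cos60°) = 0.95 m
v = √(2gh) = √(2·8.4·0.95) = 3.995 m/s = 14.38 km/h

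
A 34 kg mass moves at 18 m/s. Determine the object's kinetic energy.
KE = ½mv² = ½(34)(18)² = 5508.0 J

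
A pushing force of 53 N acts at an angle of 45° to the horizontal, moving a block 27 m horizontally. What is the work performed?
W = F·d·cosθ = (53)(27)cos(45°) = 1012 J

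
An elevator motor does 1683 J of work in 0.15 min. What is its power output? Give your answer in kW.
Convert to SI: W = 1683.0 J, t = 9.0 s
P = W/t = 1683.0/9.0 = 187.0 W = 0.187 kW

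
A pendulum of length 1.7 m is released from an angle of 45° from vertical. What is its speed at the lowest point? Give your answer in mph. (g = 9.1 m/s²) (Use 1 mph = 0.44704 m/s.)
h = L(1 − cosθ) = 1.7(1 − cos45°) = 0.497918 m
v = √(2gh) = √(2·9.1·0.497918) = 3.01033 m/s = 6.734 mph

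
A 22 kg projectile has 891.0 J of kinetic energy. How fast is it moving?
v = √(2·KE/m) = √(2·891.0/22) = 9.0 m/s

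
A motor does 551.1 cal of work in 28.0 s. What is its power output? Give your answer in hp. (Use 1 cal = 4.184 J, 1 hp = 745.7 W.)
Convert to SI: W = 2305.8 J, t = 28.0 s
P = W/t = 2305.8/28.0 = 82.3501 W = 0.1104 hp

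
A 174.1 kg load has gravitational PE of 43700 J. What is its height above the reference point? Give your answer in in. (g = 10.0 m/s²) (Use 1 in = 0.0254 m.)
h = PE/(mg) = 43700.0/(174.1·10.0) = 25.1005 m = 988.2 in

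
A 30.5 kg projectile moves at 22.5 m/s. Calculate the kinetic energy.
KE = ½mv² = ½(30.5)(22.5)² = 7720 J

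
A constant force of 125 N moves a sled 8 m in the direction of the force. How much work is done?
W = F·d = (125)(8) = 1000 J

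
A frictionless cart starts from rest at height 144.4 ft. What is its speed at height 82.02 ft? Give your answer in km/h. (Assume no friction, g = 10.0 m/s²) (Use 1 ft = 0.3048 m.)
Convert to SI: h₁−h₂ = 19.0134 m
mgh₁ = mgh₂ + ½mv² ⇒ v = √(2g(h₁−h₂)) = √(2·10.0·19.0134) = 19.5005 m/s = 70.2 km/h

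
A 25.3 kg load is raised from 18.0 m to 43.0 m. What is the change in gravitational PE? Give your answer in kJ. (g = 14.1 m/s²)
ΔPE = mgΔh = (25.3)(14.1)(25.0) = 8918.25 J = 8.918 kJ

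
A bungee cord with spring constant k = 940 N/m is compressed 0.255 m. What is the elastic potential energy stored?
PE = ½kx² = ½(940)(0.255)² = 30.56 J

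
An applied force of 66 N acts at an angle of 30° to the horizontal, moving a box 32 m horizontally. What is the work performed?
W = F·d·cosθ = (66)(32)cos(30°) = 1829 J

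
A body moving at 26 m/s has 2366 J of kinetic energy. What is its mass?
m = 2·KE/v² = 2·2366/(26)² = 7.0 kg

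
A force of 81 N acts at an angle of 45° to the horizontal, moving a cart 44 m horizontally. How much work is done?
W = F·d·cosθ = (81)(44)cos(45°) = 2520 J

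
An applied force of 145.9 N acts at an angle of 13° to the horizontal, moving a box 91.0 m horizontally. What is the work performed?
W = F·d·cosθ = (145.9)(91.0)cos(13°) = 12940 J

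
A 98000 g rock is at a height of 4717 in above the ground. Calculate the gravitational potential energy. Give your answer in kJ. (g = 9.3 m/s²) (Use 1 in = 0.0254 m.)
Convert to SI: m = 98.0 kg, h = 119.812 m
PE = mgh = (98.0)(9.3)(119.812) = 109196 J = 109.2 kJ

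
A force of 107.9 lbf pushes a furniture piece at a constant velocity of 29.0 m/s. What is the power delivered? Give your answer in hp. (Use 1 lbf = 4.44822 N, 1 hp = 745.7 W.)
Convert to SI: F = 479.963 N, v = 29.0 m/s
P = Fv = (479.963)(29.0) = 13918.9 W = 18.67 hp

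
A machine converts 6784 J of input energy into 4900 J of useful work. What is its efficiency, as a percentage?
η = W_out/W_in = 4900/6784 = 72.23%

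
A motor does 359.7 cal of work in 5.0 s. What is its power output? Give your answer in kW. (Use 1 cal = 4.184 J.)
Convert to SI: W = 1504.98 J, t = 5.0 s
P = W/t = 1504.98/5.0 = 300.997 W = 0.301 kW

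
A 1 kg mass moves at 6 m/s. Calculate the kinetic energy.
KE = ½mv² = ½(1)(6)² = 18.0 J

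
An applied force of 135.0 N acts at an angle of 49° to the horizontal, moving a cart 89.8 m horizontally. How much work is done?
W = F·d·cosθ = (135.0)(89.8)cos(49°) = 7953 J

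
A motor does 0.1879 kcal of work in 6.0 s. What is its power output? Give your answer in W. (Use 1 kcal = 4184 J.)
Convert to SI: W = 786.174 J, t = 6.0 s
P = W/t = 786.174/6.0 = 131.0 W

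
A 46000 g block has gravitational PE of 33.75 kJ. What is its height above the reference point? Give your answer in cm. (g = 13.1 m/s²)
Convert to SI: m = 46.0 kg, PE = 33750.0 J
h = PE/(mg) = 33750.0/(46.0·13.1) = 56.0073 m = 5601 cm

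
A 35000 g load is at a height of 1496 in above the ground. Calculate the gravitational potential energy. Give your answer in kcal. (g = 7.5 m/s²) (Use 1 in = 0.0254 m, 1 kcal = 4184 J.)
Convert to SI: m = 35.0 kg, h = 37.9984 m
PE = mgh = (35.0)(7.5)(37.9984) = 9974.58 J = 2.384 kcal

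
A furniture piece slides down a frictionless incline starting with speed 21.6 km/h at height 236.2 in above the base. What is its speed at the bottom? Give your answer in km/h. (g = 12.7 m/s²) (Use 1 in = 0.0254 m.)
Convert to SI: v₀ = 6.0 m/s, h = 5.99948 m
½mv₀² + mgh = ½mv² ⇒ v = √(v₀² + 2gh) = √(6.0² + 2·12.7·5.99948) = 13.7254 m/s = 49.41 km/h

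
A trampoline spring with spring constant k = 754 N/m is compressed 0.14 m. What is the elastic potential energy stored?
PE = ½kx² = ½(754)(0.14)² = 7.389 J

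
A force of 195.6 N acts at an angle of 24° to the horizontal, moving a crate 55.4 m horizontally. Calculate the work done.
W = F·d·cosθ = (195.6)(55.4)cos(24°) = 9899 J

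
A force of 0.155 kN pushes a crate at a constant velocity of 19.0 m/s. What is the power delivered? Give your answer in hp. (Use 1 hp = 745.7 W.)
Convert to SI: F = 155.0 N, v = 19.0 m/s
P = Fv = (155.0)(19.0) = 2945.0 W = 3.949 hp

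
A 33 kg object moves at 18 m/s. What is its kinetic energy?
KE = ½mv² = ½(33)(18)² = 5346.0 J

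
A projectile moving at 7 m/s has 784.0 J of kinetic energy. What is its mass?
m = 2·KE/v² = 2·784.0/(7)² = 32.0 kg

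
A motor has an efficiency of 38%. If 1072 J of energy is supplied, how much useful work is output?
W_out = η·W_in = 0.38·1072 = 407.36 J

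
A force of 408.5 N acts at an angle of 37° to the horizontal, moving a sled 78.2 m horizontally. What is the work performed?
W = F·d·cosθ = (408.5)(78.2)cos(37°) = 25510 J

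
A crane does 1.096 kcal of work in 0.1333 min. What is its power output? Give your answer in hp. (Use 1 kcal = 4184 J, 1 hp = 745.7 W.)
Convert to SI: W = 4585.66 J, t = 7.998 s
P = W/t = 4585.66/7.998 = 573.351 W = 0.7689 hp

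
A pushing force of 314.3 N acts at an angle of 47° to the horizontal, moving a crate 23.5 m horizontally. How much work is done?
W = F·d·cosθ = (314.3)(23.5)cos(47°) = 5037 J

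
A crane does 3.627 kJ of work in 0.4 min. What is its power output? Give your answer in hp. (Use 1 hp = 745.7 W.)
Convert to SI: W = 3627.0 J, t = 24.0 s
P = W/t = 3627.0/24.0 = 151.125 W = 0.2027 hp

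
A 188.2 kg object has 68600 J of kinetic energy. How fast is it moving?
v = √(2·KE/m) = √(2·68600/188.2) = 27.0 m/s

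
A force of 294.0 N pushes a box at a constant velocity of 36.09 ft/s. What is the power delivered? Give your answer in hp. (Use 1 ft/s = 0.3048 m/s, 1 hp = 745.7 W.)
Convert to SI: F = 294.0 N, v = 11.0002 m/s
P = Fv = (294.0)(11.0002) = 3234.07 W = 4.337 hp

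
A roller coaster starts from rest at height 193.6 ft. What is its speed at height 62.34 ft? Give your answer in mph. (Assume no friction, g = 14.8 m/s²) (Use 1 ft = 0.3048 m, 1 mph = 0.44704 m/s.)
Convert to SI: h₁−h₂ = 40.008 m
mgh₁ = mgh₂ + ½mv² ⇒ v = √(2g(h₁−h₂)) = √(2·14.8·40.008) = 34.4128 m/s = 76.98 mph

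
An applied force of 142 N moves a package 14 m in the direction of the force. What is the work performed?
W = F·d = (142)(14) = 1988 J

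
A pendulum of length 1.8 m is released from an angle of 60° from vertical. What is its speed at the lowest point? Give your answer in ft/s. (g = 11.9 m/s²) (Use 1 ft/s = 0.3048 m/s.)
h = L(1 − cosθ) = 1.8(1 − cos60°) = 0.9 m
v = √(2gh) = √(2·11.9·0.9) = 4.62817 m/s = 15.18 ft/s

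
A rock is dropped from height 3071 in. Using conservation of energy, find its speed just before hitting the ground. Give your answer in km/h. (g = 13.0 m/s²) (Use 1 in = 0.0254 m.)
Convert to SI: h = 78.0034 m
mgh = ½mv² ⇒ v = √(2gh) = √(2·13.0·78.0034) = 45.0343 m/s = 162.1 km/h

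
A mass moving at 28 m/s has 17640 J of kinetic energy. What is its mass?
m = 2·KE/v² = 2·17640/(28)² = 45.0 kg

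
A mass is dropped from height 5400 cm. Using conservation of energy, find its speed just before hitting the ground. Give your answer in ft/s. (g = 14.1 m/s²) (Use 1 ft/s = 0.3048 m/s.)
Convert to SI: h = 54.0 m
mgh = ½mv² ⇒ v = √(2gh) = √(2·14.1·54.0) = 39.0231 m/s = 128.0 ft/s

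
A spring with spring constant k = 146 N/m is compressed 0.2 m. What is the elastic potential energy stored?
PE = ½kx² = ½(146)(0.2)² = 2.92 J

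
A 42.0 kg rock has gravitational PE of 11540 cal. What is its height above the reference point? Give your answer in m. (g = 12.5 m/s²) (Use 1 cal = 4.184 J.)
Convert to SI: m = 42.0 kg, PE = 48283.4 J
h = PE/(mg) = 48283.4/(42.0·12.5) = 91.97 m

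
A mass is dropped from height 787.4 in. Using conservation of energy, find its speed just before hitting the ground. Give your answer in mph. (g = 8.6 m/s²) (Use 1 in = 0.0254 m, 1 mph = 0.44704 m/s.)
Convert to SI: h = 20.0 m
mgh = ½mv² ⇒ v = √(2gh) = √(2·8.6·20.0) = 18.5472 m/s = 41.49 mph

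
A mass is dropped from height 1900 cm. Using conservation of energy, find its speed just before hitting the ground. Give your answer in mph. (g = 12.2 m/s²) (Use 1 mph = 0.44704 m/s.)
Convert to SI: h = 19.0 m
mgh = ½mv² ⇒ v = √(2gh) = √(2·12.2·19.0) = 21.5314 m/s = 48.16 mph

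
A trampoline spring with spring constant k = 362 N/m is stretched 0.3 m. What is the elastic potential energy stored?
PE = ½kx² = ½(362)(0.3)² = 16.29 J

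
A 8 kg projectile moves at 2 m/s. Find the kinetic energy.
KE = ½mv² = ½(8)(2)² = 16.0 J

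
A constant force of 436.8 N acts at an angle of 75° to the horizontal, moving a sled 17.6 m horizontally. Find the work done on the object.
W = F·d·cosθ = (436.8)(17.6)cos(75°) = 1990 J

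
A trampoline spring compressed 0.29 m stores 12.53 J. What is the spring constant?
k = 2·PE/x² = 2·12.53/(0.29)² = 298.0 N/m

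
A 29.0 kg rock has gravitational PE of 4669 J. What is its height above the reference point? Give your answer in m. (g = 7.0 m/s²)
h = PE/(mg) = 4669.0/(29.0·7.0) = 23.0 m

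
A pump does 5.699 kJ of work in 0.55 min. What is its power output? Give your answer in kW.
Convert to SI: W = 5699.0 J, t = 33.0 s
P = W/t = 5699.0/33.0 = 172.697 W = 0.1727 kW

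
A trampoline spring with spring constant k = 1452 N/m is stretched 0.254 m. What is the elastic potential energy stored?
PE = ½kx² = ½(1452)(0.254)² = 46.84 J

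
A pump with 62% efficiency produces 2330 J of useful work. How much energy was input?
W_in = W_out/η = 2330/0.62 = 3758 J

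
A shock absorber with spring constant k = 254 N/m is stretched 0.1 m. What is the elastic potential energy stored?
PE = ½kx² = ½(254)(0.1)² = 1.27 J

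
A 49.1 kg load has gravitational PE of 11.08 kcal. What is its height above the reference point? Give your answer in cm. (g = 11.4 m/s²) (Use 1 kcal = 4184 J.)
Convert to SI: m = 49.1 kg, PE = 46358.7 J
h = PE/(mg) = 46358.7/(49.1·11.4) = 82.8219 m = 8282 cm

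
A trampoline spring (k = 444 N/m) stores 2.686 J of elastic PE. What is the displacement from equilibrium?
x = √(2·PE/k) = √(2·2.686/444) = 0.11 m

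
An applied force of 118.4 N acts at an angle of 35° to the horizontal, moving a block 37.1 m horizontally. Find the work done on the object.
W = F·d·cosθ = (118.4)(37.1)cos(35°) = 3598 J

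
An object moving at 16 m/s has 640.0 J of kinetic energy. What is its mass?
m = 2·KE/v² = 2·640.0/(16)² = 5.0 kg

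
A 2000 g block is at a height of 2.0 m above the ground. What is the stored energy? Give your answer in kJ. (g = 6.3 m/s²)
Convert to SI: m = 2.0 kg, h = 2.0 m
PE = mgh = (2.0)(6.3)(2.0) = 25.2 J = 0.0252 kJ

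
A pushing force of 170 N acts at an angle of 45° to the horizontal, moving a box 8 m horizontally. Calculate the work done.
W = F·d·cosθ = (170)(8)cos(45°) = 961.7 J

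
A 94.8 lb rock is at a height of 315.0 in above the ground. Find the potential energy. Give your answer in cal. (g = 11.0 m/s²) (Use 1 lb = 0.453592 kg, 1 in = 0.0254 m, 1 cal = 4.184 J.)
Convert to SI: m = 43.0005 kg, h = 8.001 m
PE = mgh = (43.0005)(11.0)(8.001) = 3784.52 J = 904.5 cal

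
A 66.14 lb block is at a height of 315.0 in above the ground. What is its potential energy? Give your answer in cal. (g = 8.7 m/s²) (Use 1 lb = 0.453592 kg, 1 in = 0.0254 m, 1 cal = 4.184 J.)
Convert to SI: m = 30.0006 kg, h = 8.001 m
PE = mgh = (30.0006)(8.7)(8.001) = 2088.3 J = 499.1 cal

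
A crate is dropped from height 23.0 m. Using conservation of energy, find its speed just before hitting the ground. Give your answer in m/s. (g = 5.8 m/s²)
mgh = ½mv² ⇒ v = √(2gh) = √(2·5.8·23.0) = 16.33 m/s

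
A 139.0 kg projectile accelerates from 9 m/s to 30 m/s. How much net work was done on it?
W = ΔKE = ½m(v₂² − v₁²) = ½(139.0)(30² − 9²) = 56920.5 J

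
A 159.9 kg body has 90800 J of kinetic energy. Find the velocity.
v = √(2·KE/m) = √(2·90800/159.9) = 33.7 m/s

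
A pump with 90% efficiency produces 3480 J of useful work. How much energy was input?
W_in = W_out/η = 3480/0.9 = 3867 J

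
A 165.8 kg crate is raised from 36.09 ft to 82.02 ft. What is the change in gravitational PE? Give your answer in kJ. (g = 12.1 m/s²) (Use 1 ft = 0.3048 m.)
Convert to SI: m = 165.8 kg, Δh = 13.9995 m
ΔPE = mgΔh = (165.8)(12.1)(13.9995) = 28085.4 J = 28.09 kJ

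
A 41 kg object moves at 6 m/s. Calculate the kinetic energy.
KE = ½mv² = ½(41)(6)² = 738.0 J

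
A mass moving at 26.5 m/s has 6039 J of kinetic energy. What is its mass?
m = 2·KE/v² = 2·6039/(26.5)² = 17.2 kg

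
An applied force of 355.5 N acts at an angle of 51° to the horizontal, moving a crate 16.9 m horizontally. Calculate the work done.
W = F·d·cosθ = (355.5)(16.9)cos(51°) = 3781 J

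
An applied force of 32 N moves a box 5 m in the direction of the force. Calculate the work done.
W = F·d = (32)(5) = 160.0 J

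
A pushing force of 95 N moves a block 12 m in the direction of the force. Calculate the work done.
W = F·d = (95)(12) = 1140 J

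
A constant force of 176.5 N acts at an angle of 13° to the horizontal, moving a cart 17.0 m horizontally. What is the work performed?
W = F·d·cosθ = (176.5)(17.0)cos(13°) = 2924 J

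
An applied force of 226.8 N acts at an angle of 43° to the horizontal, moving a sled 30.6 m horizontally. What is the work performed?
W = F·d·cosθ = (226.8)(30.6)cos(43°) = 5076 J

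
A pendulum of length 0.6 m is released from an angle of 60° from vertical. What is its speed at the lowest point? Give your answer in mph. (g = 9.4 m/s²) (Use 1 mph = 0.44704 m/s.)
h = L(1 − cosθ) = 0.6(1 − cos60°) = 0.3 m
v = √(2gh) = √(2·9.4·0.3) = 2.37487 m/s = 5.312 mph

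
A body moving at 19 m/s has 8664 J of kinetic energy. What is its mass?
m = 2·KE/v² = 2·8664/(19)² = 48.0 kg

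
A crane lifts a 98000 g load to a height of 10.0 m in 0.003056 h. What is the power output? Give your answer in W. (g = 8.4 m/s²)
Convert to SI: m = 98.0 kg, h = 10.0 m, t = 11.0016 s
P = mgh/t = (98.0)(8.4)(10.0)/11.0016 = 748.3 W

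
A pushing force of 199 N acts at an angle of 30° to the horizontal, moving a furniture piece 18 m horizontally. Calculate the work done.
W = F·d·cosθ = (199)(18)cos(30°) = 3102 J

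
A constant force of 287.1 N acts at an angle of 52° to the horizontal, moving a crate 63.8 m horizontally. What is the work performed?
W = F·d·cosθ = (287.1)(63.8)cos(52°) = 11280 J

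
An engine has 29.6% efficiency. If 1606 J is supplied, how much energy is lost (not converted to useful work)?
W_lost = W_in(1 − η) = 1606·(1 − 0.296) = 1131 J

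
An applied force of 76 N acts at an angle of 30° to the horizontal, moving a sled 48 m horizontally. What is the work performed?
W = F·d·cosθ = (76)(48)cos(30°) = 3159 J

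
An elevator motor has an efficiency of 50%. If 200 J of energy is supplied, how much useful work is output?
W_out = η·W_in = 0.5·200 = 100.0 J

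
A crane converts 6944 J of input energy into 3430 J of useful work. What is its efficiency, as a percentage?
η = W_out/W_in = 3430/6944 = 49.4%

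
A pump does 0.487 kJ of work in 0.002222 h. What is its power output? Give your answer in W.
Convert to SI: W = 487.0 J, t = 7.9992 s
P = W/t = 487.0/7.9992 = 60.88 W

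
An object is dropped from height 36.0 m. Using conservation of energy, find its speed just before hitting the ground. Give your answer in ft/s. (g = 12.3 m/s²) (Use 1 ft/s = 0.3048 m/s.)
mgh = ½mv² ⇒ v = √(2gh) = √(2·12.3·36.0) = 29.759 m/s = 97.63 ft/s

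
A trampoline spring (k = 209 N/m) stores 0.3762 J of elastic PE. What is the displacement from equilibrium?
x = √(2·PE/k) = √(2·0.3762/209) = 0.06 m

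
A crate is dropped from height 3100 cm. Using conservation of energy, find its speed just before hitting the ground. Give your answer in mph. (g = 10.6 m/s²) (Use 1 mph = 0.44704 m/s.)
Convert to SI: h = 31.0 m
mgh = ½mv² ⇒ v = √(2gh) = √(2·10.6·31.0) = 25.6359 m/s = 57.35 mph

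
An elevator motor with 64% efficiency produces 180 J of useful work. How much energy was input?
W_in = W_out/η = 180/0.64 = 281.3 J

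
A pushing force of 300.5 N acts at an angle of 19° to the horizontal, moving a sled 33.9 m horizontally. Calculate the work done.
W = F·d·cosθ = (300.5)(33.9)cos(19°) = 9632 J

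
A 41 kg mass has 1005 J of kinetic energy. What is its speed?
v = √(2·KE/m) = √(2·1005/41) = 7.002 m/s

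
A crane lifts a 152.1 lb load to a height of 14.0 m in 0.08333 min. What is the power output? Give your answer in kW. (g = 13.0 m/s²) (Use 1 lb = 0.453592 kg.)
Convert to SI: m = 68.9913 kg, h = 14.0 m, t = 4.9998 s
P = mgh/t = (68.9913)(13.0)(14.0)/4.9998 = 2511.39 W = 2.511 kW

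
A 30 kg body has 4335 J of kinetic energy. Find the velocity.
v = √(2·KE/m) = √(2·4335/30) = 17.0 m/s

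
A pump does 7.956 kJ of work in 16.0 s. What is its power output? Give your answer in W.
Convert to SI: W = 7956.0 J, t = 16.0 s
P = W/t = 7956.0/16.0 = 497.3 W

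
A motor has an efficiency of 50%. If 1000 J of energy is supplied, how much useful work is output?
W_out = η·W_in = 0.5·1000 = 500.0 J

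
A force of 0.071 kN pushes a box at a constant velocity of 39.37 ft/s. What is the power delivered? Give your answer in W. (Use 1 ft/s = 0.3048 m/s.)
Convert to SI: F = 71.0 N, v = 12.0 m/s
P = Fv = (71.0)(12.0) = 852.0 W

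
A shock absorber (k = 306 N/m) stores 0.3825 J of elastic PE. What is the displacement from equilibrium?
x = √(2·PE/k) = √(2·0.3825/306) = 0.05 m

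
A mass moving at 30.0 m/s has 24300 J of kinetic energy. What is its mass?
m = 2·KE/v² = 2·24300/(30.0)² = 54.0 kg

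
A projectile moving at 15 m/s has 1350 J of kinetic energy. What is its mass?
m = 2·KE/v² = 2·1350/(15)² = 12.0 kg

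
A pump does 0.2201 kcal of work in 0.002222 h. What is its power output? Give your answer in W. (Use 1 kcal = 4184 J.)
Convert to SI: W = 920.898 J, t = 7.9992 s
P = W/t = 920.898/7.9992 = 115.1 W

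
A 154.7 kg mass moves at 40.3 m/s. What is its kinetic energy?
KE = ½mv² = ½(154.7)(40.3)² = 125600 J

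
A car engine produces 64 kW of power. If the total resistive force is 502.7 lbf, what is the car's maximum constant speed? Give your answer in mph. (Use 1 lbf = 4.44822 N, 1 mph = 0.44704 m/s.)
Convert to SI: F = 2236.12 N
P = Fv ⇒ v = P/F = 64000 W/2236.12 N = 28.621 m/s = 64.02 mph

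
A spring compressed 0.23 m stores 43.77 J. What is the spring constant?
k = 2·PE/x² = 2·43.77/(0.23)² = 1655 N/m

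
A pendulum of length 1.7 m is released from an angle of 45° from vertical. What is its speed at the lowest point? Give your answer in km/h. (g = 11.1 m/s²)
h = L(1 − cosθ) = 1.7(1 − cos45°) = 0.497918 m
v = √(2gh) = √(2·11.1·0.497918) = 3.32472 m/s = 11.97 km/h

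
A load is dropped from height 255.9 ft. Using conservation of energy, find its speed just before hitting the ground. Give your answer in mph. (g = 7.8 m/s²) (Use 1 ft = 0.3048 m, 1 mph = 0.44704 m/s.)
Convert to SI: h = 77.9983 m
mgh = ½mv² ⇒ v = √(2gh) = √(2·7.8·77.9983) = 34.8823 m/s = 78.03 mph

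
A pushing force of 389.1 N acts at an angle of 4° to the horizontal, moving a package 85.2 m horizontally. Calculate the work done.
W = F·d·cosθ = (389.1)(85.2)cos(4°) = 33070 J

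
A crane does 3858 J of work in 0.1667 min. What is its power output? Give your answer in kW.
Convert to SI: W = 3858.0 J, t = 10.002 s
P = W/t = 3858.0/10.002 = 385.723 W = 0.3857 kW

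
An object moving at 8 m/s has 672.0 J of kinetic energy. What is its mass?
m = 2·KE/v² = 2·672.0/(8)² = 21.0 kg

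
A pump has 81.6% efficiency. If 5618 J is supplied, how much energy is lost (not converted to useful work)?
W_lost = W_in(1 − η) = 5618·(1 − 0.816) = 1034 J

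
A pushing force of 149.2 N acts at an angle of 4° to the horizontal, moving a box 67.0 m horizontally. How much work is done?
W = F·d·cosθ = (149.2)(67.0)cos(4°) = 9972 J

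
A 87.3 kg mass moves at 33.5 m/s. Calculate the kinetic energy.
KE = ½mv² = ½(87.3)(33.5)² = 48990 J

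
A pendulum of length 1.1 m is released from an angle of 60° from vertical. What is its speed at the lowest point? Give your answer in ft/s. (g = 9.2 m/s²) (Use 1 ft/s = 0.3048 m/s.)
h = L(1 − cosθ) = 1.1(1 − cos60°) = 0.55 m
v = √(2gh) = √(2·9.2·0.55) = 3.18119 m/s = 10.44 ft/s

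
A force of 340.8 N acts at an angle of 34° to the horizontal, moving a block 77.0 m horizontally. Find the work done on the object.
W = F·d·cosθ = (340.8)(77.0)cos(34°) = 21760 J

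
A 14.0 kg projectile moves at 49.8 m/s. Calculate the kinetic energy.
KE = ½mv² = ½(14.0)(49.8)² = 17360 J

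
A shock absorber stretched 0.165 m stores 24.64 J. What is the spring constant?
k = 2·PE/x² = 2·24.64/(0.165)² = 1810 N/m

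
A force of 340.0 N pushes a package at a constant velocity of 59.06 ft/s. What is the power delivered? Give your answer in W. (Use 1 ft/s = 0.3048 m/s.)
Convert to SI: F = 340.0 N, v = 18.0015 m/s
P = Fv = (340.0)(18.0015) = 6121 W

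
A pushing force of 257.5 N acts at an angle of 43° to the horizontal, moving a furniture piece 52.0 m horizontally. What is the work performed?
W = F·d·cosθ = (257.5)(52.0)cos(43°) = 9793 J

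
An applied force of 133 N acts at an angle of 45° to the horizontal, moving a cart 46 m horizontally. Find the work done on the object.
W = F·d·cosθ = (133)(46)cos(45°) = 4326 J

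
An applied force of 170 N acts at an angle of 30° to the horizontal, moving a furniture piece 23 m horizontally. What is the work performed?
W = F·d·cosθ = (170)(23)cos(30°) = 3386 J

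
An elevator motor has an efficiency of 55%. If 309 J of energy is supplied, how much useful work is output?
W_out = η·W_in = 0.55·309 = 169.95 J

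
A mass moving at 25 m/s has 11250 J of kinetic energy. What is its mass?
m = 2·KE/v² = 2·11250/(25)² = 36.0 kg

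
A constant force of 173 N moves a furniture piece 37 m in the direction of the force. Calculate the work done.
W = F·d = (173)(37) = 6401 J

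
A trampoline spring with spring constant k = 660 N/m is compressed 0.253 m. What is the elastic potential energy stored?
PE = ½kx² = ½(660)(0.253)² = 21.12 J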